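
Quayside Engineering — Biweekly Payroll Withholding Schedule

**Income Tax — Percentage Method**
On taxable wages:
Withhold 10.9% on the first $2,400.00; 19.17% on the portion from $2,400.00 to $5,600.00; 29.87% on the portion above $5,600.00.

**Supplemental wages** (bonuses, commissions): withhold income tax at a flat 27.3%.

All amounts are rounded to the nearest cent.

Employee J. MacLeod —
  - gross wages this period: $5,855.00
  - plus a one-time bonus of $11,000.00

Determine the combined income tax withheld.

$3,954.21

Income Tax: taxable = $5,855.00
  $875.04 + 29.87% × ($5,855.00 − $5,600.00) = $875.04 + 29.87% × $255.00 = $951.21
Supplemental (27.3% flat on bonus): 27.3% × $11,000.00 = $3,003.00
Total income tax: $951.21 + $3,003.00 = $3,954.21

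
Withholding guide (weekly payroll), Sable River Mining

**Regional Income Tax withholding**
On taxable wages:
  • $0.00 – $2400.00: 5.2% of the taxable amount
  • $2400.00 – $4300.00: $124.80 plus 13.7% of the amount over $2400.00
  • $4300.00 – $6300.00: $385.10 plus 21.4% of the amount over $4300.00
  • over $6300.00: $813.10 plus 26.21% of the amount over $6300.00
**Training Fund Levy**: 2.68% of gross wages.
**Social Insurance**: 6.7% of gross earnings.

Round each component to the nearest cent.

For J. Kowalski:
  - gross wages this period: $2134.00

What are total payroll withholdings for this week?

Regional Income Tax: taxable = $2134.00
  5.2% × $2134.00 = $110.97
Training Fund Levy: 2.68% × $2134.00 = $57.19
Social Insurance: 6.7% × $2134.00 = $142.98
Total: $110.97 + $57.19 + $142.98 = $311.14

$311.14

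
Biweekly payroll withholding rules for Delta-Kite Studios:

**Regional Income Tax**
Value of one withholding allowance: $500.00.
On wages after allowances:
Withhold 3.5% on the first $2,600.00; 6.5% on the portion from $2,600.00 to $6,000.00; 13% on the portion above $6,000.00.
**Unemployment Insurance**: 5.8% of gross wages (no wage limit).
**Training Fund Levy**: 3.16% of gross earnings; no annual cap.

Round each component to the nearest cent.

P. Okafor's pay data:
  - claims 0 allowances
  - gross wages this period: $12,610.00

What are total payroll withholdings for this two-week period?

$2,301.16

Regional Income Tax: taxable = $12,610.00
  $312.00 + 13% × ($12,610.00 − $6,000.00) = $312.00 + 13% × $6,610.00 = $1,171.30
Unemployment Insurance: 5.8% × $12,610.00 = $731.38
Training Fund Levy: 3.16% × $12,610.00 = $398.48
Total: $1,171.30 + $731.38 + $398.48 = $2,301.16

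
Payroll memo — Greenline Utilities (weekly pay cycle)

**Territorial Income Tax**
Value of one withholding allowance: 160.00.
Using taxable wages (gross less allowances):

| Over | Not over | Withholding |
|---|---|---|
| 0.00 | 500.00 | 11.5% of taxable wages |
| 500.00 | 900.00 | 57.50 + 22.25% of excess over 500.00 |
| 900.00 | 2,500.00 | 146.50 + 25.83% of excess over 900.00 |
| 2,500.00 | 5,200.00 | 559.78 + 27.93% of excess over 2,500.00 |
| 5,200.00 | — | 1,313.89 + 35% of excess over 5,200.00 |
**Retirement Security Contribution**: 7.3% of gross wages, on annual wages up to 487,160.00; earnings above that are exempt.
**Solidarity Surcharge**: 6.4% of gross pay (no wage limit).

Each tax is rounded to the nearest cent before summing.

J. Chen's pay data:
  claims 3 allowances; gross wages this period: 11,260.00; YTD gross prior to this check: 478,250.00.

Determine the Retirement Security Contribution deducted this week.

Retirement Security Contribution: cap 487,160.00 − YTD 478,250.00 = 8,910.00 subject; 7.3% × 8,910.00 = 650.43

650.43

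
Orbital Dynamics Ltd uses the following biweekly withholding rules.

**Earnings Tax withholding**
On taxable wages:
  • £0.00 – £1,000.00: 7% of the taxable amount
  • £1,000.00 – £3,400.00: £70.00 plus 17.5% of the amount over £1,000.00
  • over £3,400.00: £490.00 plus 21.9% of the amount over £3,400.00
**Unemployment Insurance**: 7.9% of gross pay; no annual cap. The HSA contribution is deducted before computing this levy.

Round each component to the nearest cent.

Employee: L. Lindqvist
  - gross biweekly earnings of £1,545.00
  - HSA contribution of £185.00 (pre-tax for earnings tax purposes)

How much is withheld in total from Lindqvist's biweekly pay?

£240.44

Earnings Tax: taxable = £1,545.00 − £185.00 = £1,360.00
  £70.00 + 17.5% × (£1,360.00 − £1,000.00) = £70.00 + 17.5% × £360.00 = £133.00
Unemployment Insurance: 7.9% × £1,360.00 = £107.44
Total: £133.00 + £107.44 = £240.44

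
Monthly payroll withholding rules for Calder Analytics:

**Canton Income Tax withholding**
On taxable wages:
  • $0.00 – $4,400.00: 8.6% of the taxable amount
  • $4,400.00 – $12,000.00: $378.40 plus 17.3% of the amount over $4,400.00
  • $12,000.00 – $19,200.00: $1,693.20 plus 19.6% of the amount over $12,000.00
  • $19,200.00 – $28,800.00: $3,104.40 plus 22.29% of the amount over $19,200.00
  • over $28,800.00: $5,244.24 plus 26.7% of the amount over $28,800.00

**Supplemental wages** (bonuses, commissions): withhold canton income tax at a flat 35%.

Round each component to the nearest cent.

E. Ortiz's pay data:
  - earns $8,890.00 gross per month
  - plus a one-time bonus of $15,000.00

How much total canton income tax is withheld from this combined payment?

$6,405.17

Canton Income Tax: taxable = $8,890.00
  $378.40 + 17.3% × ($8,890.00 − $4,400.00) = $378.40 + 17.3% × $4,490.00 = $1,155.17
Supplemental (35% flat on bonus): 35% × $15,000.00 = $5,250.00
Total canton income tax: $1,155.17 + $5,250.00 = $6,405.17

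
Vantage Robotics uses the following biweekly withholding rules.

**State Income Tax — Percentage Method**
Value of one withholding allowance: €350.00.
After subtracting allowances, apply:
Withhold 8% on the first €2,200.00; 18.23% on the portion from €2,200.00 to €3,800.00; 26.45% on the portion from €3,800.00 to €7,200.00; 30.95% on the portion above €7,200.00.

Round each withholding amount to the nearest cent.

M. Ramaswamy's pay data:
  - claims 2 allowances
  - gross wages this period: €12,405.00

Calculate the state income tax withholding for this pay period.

€2,761.28

State Income Tax: taxable = €12,405.00 − 2×€350.00 = €11,705.00
  €1,366.98 + 30.95% × (€11,705.00 − €7,200.00) = €1,366.98 + 30.95% × €4,505.00 = €2,761.28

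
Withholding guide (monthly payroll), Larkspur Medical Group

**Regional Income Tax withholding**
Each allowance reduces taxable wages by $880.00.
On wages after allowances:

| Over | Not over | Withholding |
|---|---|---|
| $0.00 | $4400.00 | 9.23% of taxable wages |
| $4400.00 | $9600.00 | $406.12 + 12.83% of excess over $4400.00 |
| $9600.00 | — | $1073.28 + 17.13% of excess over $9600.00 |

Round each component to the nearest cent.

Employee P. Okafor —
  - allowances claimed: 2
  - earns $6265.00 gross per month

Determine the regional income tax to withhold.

Regional Income Tax: taxable = $6265.00 − 2×$880.00 = $4505.00
  $406.12 + 12.83% × ($4505.00 − $4400.00) = $406.12 + 12.83% × $105.00 = $419.59

$419.59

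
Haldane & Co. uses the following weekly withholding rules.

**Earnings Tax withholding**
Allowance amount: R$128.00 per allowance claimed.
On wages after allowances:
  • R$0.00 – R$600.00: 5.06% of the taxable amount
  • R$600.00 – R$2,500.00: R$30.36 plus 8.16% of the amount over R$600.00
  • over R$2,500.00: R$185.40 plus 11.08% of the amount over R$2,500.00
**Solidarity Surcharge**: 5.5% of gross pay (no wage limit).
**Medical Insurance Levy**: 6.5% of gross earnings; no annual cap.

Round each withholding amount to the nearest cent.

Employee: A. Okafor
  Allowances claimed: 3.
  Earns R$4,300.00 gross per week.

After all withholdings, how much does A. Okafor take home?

Earnings Tax: taxable = R$4,300.00 − 3×R$128.00 = R$3,916.00
  R$185.40 + 11.08% × (R$3,916.00 − R$2,500.00) = R$185.40 + 11.08% × R$1,416.00 = R$342.29
Solidarity Surcharge: 5.5% × R$4,300.00 = R$236.50
Medical Insurance Levy: 6.5% × R$4,300.00 = R$279.50
Total withheld: R$342.29 + R$236.50 + R$279.50 = R$858.29
Net pay: R$4,300.00 − R$858.29 = R$3,441.71

R$3,441.71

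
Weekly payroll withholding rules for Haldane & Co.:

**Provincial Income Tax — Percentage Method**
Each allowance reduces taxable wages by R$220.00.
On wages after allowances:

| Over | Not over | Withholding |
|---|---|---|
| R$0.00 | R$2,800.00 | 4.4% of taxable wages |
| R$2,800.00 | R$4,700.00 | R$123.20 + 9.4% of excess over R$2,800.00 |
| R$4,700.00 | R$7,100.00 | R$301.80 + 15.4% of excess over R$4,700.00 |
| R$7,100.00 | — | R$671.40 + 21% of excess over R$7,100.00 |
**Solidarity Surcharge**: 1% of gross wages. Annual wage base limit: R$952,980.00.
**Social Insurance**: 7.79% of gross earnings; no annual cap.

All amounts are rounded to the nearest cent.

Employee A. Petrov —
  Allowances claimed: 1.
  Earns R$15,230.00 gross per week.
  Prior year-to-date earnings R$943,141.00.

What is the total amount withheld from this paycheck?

Provincial Income Tax: taxable = R$15,230.00 − 1×R$220.00 = R$15,010.00
  R$671.40 + 21% × (R$15,010.00 − R$7,100.00) = R$671.40 + 21% × R$7,910.00 = R$2,332.50
Solidarity Surcharge: cap R$952,980.00 − YTD R$943,141.00 = R$9,839.00 subject; 1% × R$9,839.00 = R$98.39
Social Insurance: 7.79% × R$15,230.00 = R$1,186.42
Total: R$2,332.50 + R$98.39 + R$1,186.42 = R$3,617.31

R$3,617.31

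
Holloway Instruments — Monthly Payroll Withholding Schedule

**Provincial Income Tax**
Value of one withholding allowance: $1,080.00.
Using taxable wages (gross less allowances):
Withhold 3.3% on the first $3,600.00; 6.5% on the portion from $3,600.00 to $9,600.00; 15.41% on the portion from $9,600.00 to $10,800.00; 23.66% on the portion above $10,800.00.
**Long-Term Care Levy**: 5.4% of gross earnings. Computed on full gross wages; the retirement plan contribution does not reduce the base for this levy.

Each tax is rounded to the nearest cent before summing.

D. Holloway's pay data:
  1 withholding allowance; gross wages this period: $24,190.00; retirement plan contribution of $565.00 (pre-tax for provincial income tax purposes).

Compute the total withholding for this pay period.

Provincial Income Tax: taxable = $24,190.00 − $565.00 − 1×$1,080.00 = $22,545.00
  $693.72 + 23.66% × ($22,545.00 − $10,800.00) = $693.72 + 23.66% × $11,745.00 = $3,472.59
Long-Term Care Levy: 5.4% × $24,190.00 = $1,306.26
Total: $3,472.59 + $1,306.26 = $4,778.85

$4,778.85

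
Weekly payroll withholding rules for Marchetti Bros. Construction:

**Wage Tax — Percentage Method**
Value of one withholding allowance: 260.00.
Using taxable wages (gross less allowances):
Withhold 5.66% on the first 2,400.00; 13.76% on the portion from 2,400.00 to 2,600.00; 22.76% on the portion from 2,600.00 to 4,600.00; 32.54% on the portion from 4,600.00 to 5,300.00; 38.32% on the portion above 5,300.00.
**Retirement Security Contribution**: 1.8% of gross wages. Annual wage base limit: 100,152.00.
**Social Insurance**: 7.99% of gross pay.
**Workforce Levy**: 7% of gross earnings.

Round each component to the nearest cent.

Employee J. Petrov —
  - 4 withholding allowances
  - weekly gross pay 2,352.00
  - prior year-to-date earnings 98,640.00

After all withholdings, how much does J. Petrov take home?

1,897.96

Wage Tax: taxable = 2,352.00 − 4×260.00 = 1,312.00
  5.66% × 1,312.00 = 74.26
Retirement Security Contribution: cap 100,152.00 − YTD 98,640.00 = 1,512.00 subject; 1.8% × 1,512.00 = 27.22
Social Insurance: 7.99% × 2,352.00 = 187.92
Workforce Levy: 7% × 2,352.00 = 164.64
Total withheld: 74.26 + 27.22 + 187.92 + 164.64 = 454.04
Net pay: 2,352.00 − 454.04 = 1,897.96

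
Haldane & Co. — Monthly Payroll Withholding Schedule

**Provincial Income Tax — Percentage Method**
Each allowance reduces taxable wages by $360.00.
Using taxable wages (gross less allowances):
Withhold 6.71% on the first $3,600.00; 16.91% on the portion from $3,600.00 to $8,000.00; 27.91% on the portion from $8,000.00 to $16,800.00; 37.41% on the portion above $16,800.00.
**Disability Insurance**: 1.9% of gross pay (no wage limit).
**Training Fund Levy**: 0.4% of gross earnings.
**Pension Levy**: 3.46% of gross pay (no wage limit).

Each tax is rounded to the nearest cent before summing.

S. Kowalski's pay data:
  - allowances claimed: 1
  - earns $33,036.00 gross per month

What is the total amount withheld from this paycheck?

$11,283.76

Provincial Income Tax: taxable = $33,036.00 − 1×$360.00 = $32,676.00
  $3,441.68 + 37.41% × ($32,676.00 − $16,800.00) = $3,441.68 + 37.41% × $15,876.00 = $9,380.89
Disability Insurance: 1.9% × $33,036.00 = $627.68
Training Fund Levy: 0.4% × $33,036.00 = $132.14
Pension Levy: 3.46% × $33,036.00 = $1,143.05
Total: $9,380.89 + $627.68 + $132.14 + $1,143.05 = $11,283.76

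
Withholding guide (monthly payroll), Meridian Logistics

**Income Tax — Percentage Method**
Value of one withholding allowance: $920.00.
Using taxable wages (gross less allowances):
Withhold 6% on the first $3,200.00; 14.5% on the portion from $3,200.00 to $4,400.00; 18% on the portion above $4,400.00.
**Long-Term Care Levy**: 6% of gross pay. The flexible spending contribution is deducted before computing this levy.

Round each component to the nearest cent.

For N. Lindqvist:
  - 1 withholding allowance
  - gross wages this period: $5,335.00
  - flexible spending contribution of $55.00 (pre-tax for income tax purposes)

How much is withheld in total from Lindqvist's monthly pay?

Income Tax: taxable = $5,335.00 − $55.00 − 1×$920.00 = $4,360.00
  $192.00 + 14.5% × ($4,360.00 − $3,200.00) = $192.00 + 14.5% × $1,160.00 = $360.20
Long-Term Care Levy: 6% × $5,280.00 = $316.80
Total: $360.20 + $316.80 = $677.00

$677.00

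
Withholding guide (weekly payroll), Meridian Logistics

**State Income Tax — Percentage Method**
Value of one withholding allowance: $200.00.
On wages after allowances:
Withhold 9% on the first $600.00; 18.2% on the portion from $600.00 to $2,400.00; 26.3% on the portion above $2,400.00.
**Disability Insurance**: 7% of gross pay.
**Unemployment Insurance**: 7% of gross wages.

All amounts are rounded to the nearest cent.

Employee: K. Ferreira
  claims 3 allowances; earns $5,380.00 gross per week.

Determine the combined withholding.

$1,760.74

State Income Tax: taxable = $5,380.00 − 3×$200.00 = $4,780.00
  $381.60 + 26.3% × ($4,780.00 − $2,400.00) = $381.60 + 26.3% × $2,380.00 = $1,007.54
Disability Insurance: 7% × $5,380.00 = $376.60
Unemployment Insurance: 7% × $5,380.00 = $376.60
Total: $1,007.54 + $376.60 + $376.60 = $1,760.74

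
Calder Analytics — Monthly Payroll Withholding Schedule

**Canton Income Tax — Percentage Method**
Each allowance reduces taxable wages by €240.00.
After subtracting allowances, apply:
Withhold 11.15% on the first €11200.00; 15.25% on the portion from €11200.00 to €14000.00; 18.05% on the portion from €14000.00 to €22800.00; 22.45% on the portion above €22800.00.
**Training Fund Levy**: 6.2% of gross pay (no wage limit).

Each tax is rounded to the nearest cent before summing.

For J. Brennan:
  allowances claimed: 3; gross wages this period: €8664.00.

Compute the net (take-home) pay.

€7241.07

Canton Income Tax: taxable = €8664.00 − 3×€240.00 = €7944.00
  11.15% × €7944.00 = €885.76
Training Fund Levy: 6.2% × €8664.00 = €537.17
Total withheld: €885.76 + €537.17 = €1422.93
Net pay: €8664.00 − €1422.93 = €7241.07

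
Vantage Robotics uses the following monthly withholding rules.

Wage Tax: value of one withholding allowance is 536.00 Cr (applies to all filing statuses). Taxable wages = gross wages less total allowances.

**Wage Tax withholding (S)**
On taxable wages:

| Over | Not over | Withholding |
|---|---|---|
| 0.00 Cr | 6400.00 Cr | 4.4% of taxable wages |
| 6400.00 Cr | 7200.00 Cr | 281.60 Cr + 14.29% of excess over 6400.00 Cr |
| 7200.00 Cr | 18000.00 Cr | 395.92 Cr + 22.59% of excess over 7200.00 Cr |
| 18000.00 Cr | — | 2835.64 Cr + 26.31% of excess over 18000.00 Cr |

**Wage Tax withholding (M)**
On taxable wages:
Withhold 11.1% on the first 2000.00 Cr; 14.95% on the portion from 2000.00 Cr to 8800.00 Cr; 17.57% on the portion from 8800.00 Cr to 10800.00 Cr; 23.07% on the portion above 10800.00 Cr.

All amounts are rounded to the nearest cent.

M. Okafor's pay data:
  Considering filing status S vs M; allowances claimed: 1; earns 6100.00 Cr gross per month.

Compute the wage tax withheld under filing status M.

754.82 Cr

Wage Tax (M): taxable = 6100.00 Cr − 1×536.00 Cr = 5564.00 Cr
  222.00 Cr + 14.95% × (5564.00 Cr − 2000.00 Cr) = 222.00 Cr + 14.95% × 3564.00 Cr = 754.82 Cr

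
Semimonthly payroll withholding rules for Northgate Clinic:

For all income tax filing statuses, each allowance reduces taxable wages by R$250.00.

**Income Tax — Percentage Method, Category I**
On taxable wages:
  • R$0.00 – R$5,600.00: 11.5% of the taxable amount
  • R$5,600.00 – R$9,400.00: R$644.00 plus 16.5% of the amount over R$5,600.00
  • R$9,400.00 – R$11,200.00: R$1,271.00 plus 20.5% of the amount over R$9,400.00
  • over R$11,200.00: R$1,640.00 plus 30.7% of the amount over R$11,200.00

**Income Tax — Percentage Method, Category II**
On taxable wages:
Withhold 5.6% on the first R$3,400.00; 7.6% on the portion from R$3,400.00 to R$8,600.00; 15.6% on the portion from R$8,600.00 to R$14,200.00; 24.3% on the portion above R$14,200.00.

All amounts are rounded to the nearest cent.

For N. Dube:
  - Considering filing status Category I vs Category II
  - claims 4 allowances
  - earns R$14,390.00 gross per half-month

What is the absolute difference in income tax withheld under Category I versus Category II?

Income Tax (Category I): taxable = R$14,390.00 − 4×R$250.00 = R$13,390.00
  R$1,640.00 + 30.7% × (R$13,390.00 − R$11,200.00) = R$1,640.00 + 30.7% × R$2,190.00 = R$2,312.33
Income Tax (Category II): taxable = R$14,390.00 − 4×R$250.00 = R$13,390.00
  R$585.60 + 15.6% × (R$13,390.00 − R$8,600.00) = R$585.60 + 15.6% × R$4,790.00 = R$1,332.84
Difference: |R$2,312.33 − R$1,332.84| = R$979.49 (higher under Category I)

R$979.49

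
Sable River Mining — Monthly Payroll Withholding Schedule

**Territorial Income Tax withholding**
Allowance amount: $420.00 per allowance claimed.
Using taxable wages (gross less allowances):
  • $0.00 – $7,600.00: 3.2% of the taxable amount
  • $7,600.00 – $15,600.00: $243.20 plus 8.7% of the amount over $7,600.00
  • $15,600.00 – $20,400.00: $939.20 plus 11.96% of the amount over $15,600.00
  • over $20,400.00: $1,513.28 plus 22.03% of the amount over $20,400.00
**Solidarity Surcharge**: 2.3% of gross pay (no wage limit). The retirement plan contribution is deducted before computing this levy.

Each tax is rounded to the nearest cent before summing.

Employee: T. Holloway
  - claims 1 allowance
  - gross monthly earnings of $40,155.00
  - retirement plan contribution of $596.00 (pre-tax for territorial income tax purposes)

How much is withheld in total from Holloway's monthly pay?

$6,551.34

Territorial Income Tax: taxable = $40,155.00 − $596.00 − 1×$420.00 = $39,139.00
  $1,513.28 + 22.03% × ($39,139.00 − $20,400.00) = $1,513.28 + 22.03% × $18,739.00 = $5,641.48
Solidarity Surcharge: 2.3% × $39,559.00 = $909.86
Total: $5,641.48 + $909.86 = $6,551.34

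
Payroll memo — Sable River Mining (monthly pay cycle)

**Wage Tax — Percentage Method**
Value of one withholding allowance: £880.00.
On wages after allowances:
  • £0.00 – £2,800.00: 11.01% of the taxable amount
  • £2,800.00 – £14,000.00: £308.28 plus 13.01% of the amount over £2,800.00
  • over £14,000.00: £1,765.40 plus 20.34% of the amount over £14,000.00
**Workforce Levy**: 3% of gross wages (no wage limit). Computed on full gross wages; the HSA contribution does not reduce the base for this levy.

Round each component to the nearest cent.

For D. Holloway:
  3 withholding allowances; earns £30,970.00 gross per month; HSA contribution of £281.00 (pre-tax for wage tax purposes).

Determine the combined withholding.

£5,552.07

Wage Tax: taxable = £30,970.00 − £281.00 − 3×£880.00 = £28,049.00
  £1,765.40 + 20.34% × (£28,049.00 − £14,000.00) = £1,765.40 + 20.34% × £14,049.00 = £4,622.97
Workforce Levy: 3% × £30,970.00 = £929.10
Total: £4,622.97 + £929.10 = £5,552.07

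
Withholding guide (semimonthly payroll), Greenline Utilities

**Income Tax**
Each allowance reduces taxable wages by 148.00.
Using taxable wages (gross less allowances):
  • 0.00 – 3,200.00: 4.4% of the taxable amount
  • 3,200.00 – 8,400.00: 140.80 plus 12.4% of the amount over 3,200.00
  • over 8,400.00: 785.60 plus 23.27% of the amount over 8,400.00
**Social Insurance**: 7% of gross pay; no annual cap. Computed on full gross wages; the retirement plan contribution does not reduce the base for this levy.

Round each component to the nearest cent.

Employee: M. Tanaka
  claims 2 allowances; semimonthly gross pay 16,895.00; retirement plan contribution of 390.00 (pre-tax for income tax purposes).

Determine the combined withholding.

Income Tax: taxable = 16,895.00 − 390.00 − 2×148.00 = 16,209.00
  785.60 + 23.27% × (16,209.00 − 8,400.00) = 785.60 + 23.27% × 7,809.00 = 2,602.75
Social Insurance: 7% × 16,895.00 = 1,182.65
Total: 2,602.75 + 1,182.65 = 3,785.40

3,785.40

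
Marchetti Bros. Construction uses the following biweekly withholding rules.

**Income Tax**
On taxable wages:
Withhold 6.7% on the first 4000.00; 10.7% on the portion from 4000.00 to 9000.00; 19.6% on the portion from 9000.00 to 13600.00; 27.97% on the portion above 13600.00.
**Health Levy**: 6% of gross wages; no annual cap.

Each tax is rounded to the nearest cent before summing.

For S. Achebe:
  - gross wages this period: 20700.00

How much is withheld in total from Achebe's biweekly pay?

Income Tax: taxable = 20700.00
  1704.60 + 27.97% × (20700.00 − 13600.00) = 1704.60 + 27.97% × 7100.00 = 3690.47
Health Levy: 6% × 20700.00 = 1242.00
Total: 3690.47 + 1242.00 = 4932.47

4932.47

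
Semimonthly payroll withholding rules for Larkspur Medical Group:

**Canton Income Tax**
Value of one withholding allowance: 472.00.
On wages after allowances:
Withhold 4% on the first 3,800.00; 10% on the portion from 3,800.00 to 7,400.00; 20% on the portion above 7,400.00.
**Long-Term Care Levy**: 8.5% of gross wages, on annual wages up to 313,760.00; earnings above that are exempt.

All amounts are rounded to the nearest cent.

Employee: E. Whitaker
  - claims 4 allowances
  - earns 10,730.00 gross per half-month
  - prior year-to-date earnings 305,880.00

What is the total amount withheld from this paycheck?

Canton Income Tax: taxable = 10,730.00 − 4×472.00 = 8,842.00
  512.00 + 20% × (8,842.00 − 7,400.00) = 512.00 + 20% × 1,442.00 = 800.40
Long-Term Care Levy: cap 313,760.00 − YTD 305,880.00 = 7,880.00 subject; 8.5% × 7,880.00 = 669.80
Total: 800.40 + 669.80 = 1,470.20

1,470.20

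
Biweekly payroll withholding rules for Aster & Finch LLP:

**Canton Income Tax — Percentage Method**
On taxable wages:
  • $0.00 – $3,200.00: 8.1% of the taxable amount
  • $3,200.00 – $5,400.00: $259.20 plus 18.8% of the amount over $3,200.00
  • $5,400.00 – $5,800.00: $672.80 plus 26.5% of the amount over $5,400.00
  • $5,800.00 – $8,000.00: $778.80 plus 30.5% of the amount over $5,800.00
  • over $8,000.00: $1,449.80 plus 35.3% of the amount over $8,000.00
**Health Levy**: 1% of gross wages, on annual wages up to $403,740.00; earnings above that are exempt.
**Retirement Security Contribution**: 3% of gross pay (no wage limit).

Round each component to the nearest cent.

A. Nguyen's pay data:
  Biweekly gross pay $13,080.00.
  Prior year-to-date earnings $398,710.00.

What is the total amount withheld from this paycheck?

Canton Income Tax: taxable = $13,080.00
  $1,449.80 + 35.3% × ($13,080.00 − $8,000.00) = $1,449.80 + 35.3% × $5,080.00 = $3,243.04
Health Levy: cap $403,740.00 − YTD $398,710.00 = $5,030.00 subject; 1% × $5,030.00 = $50.30
Retirement Security Contribution: 3% × $13,080.00 = $392.40
Total: $3,243.04 + $50.30 + $392.40 = $3,685.74

$3,685.74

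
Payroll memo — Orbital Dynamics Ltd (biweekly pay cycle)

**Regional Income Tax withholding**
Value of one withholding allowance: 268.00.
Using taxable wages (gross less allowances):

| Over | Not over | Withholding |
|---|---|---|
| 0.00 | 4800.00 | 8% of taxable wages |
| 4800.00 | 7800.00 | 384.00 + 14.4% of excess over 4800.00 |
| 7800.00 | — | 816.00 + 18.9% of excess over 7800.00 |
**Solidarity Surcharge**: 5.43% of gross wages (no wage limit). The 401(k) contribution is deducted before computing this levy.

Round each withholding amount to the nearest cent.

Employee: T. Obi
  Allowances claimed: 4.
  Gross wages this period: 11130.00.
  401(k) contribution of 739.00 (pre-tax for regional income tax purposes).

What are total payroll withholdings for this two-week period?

1667.32

Regional Income Tax: taxable = 11130.00 − 739.00 − 4×268.00 = 9319.00
  816.00 + 18.9% × (9319.00 − 7800.00) = 816.00 + 18.9% × 1519.00 = 1103.09
Solidarity Surcharge: 5.43% × 10391.00 = 564.23
Total: 1103.09 + 564.23 = 1667.32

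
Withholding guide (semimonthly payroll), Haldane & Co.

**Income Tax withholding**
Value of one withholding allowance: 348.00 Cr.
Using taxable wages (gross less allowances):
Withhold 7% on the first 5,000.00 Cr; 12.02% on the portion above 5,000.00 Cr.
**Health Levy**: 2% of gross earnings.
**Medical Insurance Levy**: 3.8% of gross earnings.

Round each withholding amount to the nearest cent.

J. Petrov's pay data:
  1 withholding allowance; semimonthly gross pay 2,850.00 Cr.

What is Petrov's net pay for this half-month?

2,509.56 Cr

Income Tax: taxable = 2,850.00 Cr − 1×348.00 Cr = 2,502.00 Cr
  7% × 2,502.00 Cr = 175.14 Cr
Health Levy: 2% × 2,850.00 Cr = 57.00 Cr
Medical Insurance Levy: 3.8% × 2,850.00 Cr = 108.30 Cr
Total withheld: 175.14 Cr + 57.00 Cr + 108.30 Cr = 340.44 Cr
Net pay: 2,850.00 Cr − 340.44 Cr = 2,509.56 Cr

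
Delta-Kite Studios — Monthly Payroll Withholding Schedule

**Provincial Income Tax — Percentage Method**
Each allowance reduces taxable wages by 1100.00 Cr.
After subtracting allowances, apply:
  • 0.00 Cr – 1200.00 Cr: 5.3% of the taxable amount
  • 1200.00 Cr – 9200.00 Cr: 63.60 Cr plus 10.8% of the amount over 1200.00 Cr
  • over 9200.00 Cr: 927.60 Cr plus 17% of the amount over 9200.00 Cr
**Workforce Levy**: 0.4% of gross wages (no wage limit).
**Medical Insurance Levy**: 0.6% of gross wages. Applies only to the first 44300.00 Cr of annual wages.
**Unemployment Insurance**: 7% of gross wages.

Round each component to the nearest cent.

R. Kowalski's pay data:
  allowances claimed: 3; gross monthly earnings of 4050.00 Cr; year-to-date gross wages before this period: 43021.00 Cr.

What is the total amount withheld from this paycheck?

347.12 Cr

Provincial Income Tax: taxable = 4050.00 Cr − 3×1100.00 Cr = 750.00 Cr
  5.3% × 750.00 Cr = 39.75 Cr
Workforce Levy: 0.4% × 4050.00 Cr = 16.20 Cr
Medical Insurance Levy: cap 44300.00 Cr − YTD 43021.00 Cr = 1279.00 Cr subject; 0.6% × 1279.00 Cr = 7.67 Cr
Unemployment Insurance: 7% × 4050.00 Cr = 283.50 Cr
Total: 39.75 Cr + 16.20 Cr + 7.67 Cr + 283.50 Cr = 347.12 Cr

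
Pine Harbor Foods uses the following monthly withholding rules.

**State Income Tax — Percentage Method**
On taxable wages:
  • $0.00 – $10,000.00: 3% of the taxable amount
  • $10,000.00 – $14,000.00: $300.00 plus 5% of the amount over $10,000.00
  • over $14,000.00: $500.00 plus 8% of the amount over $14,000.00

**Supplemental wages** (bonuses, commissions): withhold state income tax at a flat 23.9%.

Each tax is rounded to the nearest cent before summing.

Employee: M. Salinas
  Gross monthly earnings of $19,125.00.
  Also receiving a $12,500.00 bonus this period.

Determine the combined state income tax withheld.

State Income Tax: taxable = $19,125.00
  $500.00 + 8% × ($19,125.00 − $14,000.00) = $500.00 + 8% × $5,125.00 = $910.00
Supplemental (23.9% flat on bonus): 23.9% × $12,500.00 = $2,987.50
Total state income tax: $910.00 + $2,987.50 = $3,897.50

$3,897.50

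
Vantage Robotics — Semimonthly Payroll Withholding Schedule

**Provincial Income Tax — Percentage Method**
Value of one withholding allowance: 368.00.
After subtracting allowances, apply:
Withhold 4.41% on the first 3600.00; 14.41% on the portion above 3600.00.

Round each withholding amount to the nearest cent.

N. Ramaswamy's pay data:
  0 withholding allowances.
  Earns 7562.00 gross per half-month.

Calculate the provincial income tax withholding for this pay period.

Provincial Income Tax: taxable = 7562.00
  158.76 + 14.41% × (7562.00 − 3600.00) = 158.76 + 14.41% × 3962.00 = 729.68

729.68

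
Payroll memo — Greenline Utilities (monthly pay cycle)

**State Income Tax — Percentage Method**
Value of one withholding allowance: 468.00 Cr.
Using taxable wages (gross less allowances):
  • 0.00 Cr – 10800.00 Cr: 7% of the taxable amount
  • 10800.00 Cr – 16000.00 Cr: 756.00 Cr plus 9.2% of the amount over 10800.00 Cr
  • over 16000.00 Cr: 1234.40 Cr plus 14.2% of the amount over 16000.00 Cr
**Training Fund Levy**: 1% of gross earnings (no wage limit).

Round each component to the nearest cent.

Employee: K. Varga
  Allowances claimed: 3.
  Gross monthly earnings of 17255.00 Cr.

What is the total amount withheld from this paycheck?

State Income Tax: taxable = 17255.00 Cr − 3×468.00 Cr = 15851.00 Cr
  756.00 Cr + 9.2% × (15851.00 Cr − 10800.00 Cr) = 756.00 Cr + 9.2% × 5051.00 Cr = 1220.69 Cr
Training Fund Levy: 1% × 17255.00 Cr = 172.55 Cr
Total: 1220.69 Cr + 172.55 Cr = 1393.24 Cr

1393.24 Cr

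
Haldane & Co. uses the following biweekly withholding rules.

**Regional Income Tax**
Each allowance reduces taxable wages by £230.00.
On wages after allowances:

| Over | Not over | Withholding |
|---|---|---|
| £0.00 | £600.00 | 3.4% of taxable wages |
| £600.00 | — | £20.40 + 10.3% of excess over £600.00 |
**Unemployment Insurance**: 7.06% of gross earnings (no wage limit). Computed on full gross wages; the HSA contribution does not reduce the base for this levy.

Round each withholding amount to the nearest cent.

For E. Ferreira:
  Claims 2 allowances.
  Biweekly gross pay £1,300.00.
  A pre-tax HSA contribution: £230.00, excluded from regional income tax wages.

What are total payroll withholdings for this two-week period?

Regional Income Tax: taxable = £1,300.00 − £230.00 − 2×£230.00 = £610.00
  £20.40 + 10.3% × (£610.00 − £600.00) = £20.40 + 10.3% × £10.00 = £21.43
Unemployment Insurance: 7.06% × £1,300.00 = £91.78
Total: £21.43 + £91.78 = £113.21

£113.21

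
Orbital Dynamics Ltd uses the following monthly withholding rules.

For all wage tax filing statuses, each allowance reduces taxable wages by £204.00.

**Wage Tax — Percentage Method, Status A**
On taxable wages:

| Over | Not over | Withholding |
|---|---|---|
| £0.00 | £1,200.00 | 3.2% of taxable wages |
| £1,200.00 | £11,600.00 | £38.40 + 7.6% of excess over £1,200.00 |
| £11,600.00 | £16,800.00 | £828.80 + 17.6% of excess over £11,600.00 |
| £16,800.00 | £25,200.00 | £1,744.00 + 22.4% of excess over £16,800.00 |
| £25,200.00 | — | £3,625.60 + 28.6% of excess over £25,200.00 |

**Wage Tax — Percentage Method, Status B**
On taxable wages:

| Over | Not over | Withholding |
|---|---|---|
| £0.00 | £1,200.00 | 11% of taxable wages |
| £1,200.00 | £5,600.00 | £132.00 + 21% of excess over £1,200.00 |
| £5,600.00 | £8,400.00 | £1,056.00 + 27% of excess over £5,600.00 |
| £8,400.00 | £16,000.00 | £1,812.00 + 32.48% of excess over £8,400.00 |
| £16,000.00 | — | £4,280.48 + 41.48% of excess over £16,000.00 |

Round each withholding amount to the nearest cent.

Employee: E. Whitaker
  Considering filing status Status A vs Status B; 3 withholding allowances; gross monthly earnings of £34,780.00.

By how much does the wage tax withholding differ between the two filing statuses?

£5,626.12

Wage Tax (Status A): taxable = £34,780.00 − 3×£204.00 = £34,168.00
  £3,625.60 + 28.6% × (£34,168.00 − £25,200.00) = £3,625.60 + 28.6% × £8,968.00 = £6,190.45
Wage Tax (Status B): taxable = £34,780.00 − 3×£204.00 = £34,168.00
  £4,280.48 + 41.48% × (£34,168.00 − £16,000.00) = £4,280.48 + 41.48% × £18,168.00 = £11,816.57
Difference: |£6,190.45 − £11,816.57| = £5,626.12 (higher under Status B)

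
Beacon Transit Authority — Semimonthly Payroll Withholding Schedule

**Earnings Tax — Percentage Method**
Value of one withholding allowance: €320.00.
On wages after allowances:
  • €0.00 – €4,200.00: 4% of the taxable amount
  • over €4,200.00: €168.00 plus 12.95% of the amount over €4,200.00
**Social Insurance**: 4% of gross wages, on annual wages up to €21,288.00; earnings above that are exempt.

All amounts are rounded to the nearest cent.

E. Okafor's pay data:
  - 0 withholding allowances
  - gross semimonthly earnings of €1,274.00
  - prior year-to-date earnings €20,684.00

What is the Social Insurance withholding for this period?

€24.16

Social Insurance: cap €21,288.00 − YTD €20,684.00 = €604.00 subject; 4% × €604.00 = €24.16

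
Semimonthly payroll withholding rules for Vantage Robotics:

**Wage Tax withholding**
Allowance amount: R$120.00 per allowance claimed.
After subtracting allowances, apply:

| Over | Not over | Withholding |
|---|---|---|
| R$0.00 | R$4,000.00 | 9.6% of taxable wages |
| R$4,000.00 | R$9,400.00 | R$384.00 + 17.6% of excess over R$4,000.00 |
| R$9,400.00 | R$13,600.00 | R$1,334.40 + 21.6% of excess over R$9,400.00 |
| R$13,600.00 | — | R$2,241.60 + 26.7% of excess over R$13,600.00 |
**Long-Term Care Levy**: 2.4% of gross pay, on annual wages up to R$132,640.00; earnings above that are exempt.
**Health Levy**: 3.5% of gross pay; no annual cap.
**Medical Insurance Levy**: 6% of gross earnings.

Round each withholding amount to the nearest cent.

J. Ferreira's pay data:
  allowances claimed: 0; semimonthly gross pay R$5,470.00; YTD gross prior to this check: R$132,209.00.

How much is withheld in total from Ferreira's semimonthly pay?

Wage Tax: taxable = R$5,470.00
  R$384.00 + 17.6% × (R$5,470.00 − R$4,000.00) = R$384.00 + 17.6% × R$1,470.00 = R$642.72
Long-Term Care Levy: cap R$132,640.00 − YTD R$132,209.00 = R$431.00 subject; 2.4% × R$431.00 = R$10.34
Health Levy: 3.5% × R$5,470.00 = R$191.45
Medical Insurance Levy: 6% × R$5,470.00 = R$328.20
Total: R$642.72 + R$10.34 + R$191.45 + R$328.20 = R$1,172.71

R$1,172.71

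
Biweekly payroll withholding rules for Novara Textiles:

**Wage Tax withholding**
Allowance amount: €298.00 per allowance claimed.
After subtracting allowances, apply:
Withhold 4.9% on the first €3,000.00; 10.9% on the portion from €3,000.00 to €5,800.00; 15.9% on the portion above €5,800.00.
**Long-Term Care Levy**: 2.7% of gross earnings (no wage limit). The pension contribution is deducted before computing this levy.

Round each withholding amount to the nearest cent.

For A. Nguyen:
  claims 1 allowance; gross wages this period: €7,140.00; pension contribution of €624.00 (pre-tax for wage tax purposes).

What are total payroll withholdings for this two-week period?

Wage Tax: taxable = €7,140.00 − €624.00 − 1×€298.00 = €6,218.00
  €452.20 + 15.9% × (€6,218.00 − €5,800.00) = €452.20 + 15.9% × €418.00 = €518.66
Long-Term Care Levy: 2.7% × €6,516.00 = €175.93
Total: €518.66 + €175.93 = €694.59

€694.59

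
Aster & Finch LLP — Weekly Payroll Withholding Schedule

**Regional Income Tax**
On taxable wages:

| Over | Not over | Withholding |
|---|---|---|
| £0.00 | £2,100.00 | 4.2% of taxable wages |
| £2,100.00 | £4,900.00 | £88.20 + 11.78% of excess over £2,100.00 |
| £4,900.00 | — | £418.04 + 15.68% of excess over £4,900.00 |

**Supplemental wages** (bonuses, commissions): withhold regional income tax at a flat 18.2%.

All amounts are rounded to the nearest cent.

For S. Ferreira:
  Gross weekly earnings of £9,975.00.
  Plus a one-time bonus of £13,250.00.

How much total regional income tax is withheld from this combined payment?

£3,625.30

Regional Income Tax: taxable = £9,975.00
  £418.04 + 15.68% × (£9,975.00 − £4,900.00) = £418.04 + 15.68% × £5,075.00 = £1,213.80
Supplemental (18.2% flat on bonus): 18.2% × £13,250.00 = £2,411.50
Total regional income tax: £1,213.80 + £2,411.50 = £3,625.30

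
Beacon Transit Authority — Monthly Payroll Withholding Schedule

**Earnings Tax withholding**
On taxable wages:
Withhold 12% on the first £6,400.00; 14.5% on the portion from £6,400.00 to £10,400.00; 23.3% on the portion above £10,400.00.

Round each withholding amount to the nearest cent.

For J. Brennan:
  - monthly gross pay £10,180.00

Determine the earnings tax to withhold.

Earnings Tax: taxable = £10,180.00
  £768.00 + 14.5% × (£10,180.00 − £6,400.00) = £768.00 + 14.5% × £3,780.00 = £1,316.10

£1,316.10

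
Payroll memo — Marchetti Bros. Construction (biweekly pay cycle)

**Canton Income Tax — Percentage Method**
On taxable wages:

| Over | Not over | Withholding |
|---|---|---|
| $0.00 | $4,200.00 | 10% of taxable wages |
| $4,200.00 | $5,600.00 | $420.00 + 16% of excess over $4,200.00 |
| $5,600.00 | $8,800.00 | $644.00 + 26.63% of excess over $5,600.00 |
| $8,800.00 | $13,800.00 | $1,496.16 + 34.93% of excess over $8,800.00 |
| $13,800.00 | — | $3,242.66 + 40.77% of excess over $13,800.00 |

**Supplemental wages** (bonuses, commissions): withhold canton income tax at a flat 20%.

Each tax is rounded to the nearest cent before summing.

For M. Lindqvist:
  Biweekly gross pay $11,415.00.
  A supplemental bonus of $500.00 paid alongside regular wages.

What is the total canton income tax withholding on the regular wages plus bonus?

$2,509.58

Canton Income Tax: taxable = $11,415.00
  $1,496.16 + 34.93% × ($11,415.00 − $8,800.00) = $1,496.16 + 34.93% × $2,615.00 = $2,409.58
Supplemental (20% flat on bonus): 20% × $500.00 = $100.00
Total canton income tax: $2,409.58 + $100.00 = $2,509.58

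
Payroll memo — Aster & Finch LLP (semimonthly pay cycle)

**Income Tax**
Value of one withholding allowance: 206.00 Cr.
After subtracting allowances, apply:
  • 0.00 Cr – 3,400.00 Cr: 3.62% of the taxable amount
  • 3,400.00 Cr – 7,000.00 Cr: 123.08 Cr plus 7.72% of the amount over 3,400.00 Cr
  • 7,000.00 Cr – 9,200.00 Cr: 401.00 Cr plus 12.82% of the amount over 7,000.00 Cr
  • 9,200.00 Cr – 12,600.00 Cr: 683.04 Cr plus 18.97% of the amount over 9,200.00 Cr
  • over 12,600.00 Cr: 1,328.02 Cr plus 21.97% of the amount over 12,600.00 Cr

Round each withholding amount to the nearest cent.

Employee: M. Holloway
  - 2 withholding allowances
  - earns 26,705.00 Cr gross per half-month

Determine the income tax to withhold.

4,336.37 Cr

Income Tax: taxable = 26,705.00 Cr − 2×206.00 Cr = 26,293.00 Cr
  1,328.02 Cr + 21.97% × (26,293.00 Cr − 12,600.00 Cr) = 1,328.02 Cr + 21.97% × 13,693.00 Cr = 4,336.37 Cr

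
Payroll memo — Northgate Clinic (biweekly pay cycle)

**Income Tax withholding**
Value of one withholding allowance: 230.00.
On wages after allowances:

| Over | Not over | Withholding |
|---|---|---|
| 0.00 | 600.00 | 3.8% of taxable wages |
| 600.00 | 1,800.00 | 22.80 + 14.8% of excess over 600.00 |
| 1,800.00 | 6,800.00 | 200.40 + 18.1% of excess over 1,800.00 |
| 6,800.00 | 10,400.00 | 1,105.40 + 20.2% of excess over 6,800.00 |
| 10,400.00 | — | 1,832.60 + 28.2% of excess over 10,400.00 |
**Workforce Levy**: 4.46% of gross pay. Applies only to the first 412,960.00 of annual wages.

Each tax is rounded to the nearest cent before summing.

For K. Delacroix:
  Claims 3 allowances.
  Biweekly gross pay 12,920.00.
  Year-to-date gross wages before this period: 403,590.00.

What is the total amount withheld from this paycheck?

2,766.56

Income Tax: taxable = 12,920.00 − 3×230.00 = 12,230.00
  1,832.60 + 28.2% × (12,230.00 − 10,400.00) = 1,832.60 + 28.2% × 1,830.00 = 2,348.66
Workforce Levy: cap 412,960.00 − YTD 403,590.00 = 9,370.00 subject; 4.46% × 9,370.00 = 417.90
Total: 2,348.66 + 417.90 = 2,766.56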